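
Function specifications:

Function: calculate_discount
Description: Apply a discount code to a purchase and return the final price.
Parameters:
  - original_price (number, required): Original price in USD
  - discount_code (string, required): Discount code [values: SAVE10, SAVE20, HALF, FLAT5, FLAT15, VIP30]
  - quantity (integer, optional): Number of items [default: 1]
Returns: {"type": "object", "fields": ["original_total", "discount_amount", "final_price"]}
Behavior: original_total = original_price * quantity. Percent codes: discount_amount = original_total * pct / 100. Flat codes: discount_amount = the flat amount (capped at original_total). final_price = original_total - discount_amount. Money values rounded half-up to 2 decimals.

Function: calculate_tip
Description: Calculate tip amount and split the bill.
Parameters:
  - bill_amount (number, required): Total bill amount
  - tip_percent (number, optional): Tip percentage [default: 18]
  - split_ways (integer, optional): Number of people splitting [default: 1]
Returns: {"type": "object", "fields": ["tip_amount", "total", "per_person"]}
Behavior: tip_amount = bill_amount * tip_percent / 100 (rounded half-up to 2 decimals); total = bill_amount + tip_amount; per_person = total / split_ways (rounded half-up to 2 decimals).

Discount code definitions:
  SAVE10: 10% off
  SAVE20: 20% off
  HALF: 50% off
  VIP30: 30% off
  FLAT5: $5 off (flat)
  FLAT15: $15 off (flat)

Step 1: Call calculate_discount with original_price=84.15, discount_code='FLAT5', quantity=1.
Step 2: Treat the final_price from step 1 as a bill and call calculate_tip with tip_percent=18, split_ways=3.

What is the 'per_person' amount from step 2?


Step 1: calculate_discount(original_price=84.15, discount_code=FLAT5, quantity=1)
  original_total = 84.15 * 1 = 84.15
  FLAT5 = $5 flat: discount_amount = min(5.00, 84.15) = 5.00
  final_price = 84.15 - 5.00 = 79.15
  -> final_price = 79.15
Step 2: calculate_tip(bill_amount=79.15, tip_percent=18, split_ways=3)
  tip_amount = 79.15 * 18/100 = 14.247 -> 14.25
  total = 79.15 + 14.25 = 93.40
  per_person = 93.40 / 3 = 31.133333 -> 31.13
  -> per_person = 31.13
$31.13


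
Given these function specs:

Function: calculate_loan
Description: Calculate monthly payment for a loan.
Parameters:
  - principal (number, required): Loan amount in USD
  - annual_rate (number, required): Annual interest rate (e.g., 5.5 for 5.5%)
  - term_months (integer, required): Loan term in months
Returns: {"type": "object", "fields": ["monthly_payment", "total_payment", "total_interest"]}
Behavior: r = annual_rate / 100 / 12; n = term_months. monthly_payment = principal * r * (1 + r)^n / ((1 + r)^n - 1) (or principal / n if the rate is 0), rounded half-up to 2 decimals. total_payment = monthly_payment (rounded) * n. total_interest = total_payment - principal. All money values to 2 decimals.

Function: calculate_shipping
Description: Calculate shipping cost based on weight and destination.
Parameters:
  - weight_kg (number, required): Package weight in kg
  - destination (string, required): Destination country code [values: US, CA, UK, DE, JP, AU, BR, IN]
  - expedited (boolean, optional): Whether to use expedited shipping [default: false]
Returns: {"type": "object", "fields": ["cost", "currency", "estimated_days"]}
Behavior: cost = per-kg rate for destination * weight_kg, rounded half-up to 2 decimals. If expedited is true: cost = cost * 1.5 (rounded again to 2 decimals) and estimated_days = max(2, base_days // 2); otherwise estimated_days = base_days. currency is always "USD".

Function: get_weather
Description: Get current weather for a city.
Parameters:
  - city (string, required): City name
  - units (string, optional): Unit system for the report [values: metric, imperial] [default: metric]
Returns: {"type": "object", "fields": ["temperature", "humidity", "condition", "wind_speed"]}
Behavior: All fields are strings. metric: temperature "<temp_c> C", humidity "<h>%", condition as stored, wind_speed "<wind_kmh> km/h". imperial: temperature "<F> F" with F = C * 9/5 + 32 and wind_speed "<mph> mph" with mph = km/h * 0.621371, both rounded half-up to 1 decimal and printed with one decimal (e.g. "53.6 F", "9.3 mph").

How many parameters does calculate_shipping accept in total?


Parameters of calculate_shipping: weight_kg (required), destination (required), expedited (optional)
Total:
3


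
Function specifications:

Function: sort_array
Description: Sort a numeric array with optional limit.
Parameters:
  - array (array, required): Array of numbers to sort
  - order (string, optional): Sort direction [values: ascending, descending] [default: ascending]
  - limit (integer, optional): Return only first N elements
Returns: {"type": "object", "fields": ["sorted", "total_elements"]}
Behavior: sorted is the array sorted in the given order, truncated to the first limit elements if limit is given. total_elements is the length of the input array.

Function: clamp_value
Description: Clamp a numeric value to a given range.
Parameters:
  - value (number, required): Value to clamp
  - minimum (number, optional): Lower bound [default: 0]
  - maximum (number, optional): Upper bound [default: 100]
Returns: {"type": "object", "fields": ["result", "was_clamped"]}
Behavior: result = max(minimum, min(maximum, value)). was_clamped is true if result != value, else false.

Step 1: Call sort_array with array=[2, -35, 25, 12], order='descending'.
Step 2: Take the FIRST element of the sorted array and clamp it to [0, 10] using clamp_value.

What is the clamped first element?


Step 1: sort_array(order=descending)
  sorted: [25, 12, 2, -35]
  -> first element = 25
Step 2: clamp_value(value=25, minimum=0, maximum=10)
  result = max(0, min(10, 25)) = max(0, 10) = 10
  was_clamped = (10 != 25) = true
  -> result = 10
10


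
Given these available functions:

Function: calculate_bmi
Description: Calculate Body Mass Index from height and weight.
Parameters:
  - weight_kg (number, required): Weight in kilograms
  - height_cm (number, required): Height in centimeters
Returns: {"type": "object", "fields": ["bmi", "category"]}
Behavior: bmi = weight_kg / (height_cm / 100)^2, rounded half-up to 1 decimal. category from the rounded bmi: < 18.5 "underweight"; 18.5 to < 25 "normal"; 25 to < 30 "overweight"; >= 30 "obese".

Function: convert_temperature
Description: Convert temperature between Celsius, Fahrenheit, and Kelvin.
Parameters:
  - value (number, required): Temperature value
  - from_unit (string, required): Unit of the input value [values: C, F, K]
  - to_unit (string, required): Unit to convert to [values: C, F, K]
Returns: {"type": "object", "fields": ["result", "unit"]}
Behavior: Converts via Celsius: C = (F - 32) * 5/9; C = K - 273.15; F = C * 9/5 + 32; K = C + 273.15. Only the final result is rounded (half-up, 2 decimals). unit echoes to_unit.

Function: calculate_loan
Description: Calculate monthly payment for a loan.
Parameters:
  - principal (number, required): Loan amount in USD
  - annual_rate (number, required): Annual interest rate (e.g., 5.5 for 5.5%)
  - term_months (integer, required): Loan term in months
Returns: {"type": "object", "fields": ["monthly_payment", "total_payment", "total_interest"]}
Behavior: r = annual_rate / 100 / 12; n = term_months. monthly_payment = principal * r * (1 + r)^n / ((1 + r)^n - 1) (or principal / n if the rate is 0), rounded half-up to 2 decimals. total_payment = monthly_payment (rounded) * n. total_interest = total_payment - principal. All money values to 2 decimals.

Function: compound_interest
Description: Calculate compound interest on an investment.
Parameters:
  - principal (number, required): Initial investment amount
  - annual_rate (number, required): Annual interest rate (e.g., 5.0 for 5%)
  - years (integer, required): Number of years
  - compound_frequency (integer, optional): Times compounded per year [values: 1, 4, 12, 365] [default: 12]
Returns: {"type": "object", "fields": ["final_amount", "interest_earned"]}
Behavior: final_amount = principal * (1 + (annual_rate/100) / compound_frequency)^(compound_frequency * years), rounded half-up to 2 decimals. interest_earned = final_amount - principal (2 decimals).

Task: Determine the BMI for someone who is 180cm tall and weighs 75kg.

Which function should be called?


The task needs a function whose description is: Calculate Body Mass Index from height and weight.
calculate_bmi


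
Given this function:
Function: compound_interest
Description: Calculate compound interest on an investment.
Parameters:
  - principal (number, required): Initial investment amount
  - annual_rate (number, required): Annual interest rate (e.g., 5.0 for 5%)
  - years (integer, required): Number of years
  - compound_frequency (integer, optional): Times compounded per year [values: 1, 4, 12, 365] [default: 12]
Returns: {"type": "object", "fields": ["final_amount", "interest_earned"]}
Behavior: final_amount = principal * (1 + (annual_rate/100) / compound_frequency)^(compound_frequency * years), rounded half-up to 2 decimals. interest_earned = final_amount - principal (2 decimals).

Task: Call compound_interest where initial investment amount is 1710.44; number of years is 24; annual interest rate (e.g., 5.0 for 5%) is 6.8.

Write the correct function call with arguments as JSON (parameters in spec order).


Mapping each described value to its parameter name:
  'Initial investment amount' -> principal = 1710.44
  'Number of years' -> years = 24
  'Annual interest rate (e.g., 5.0 for 5%)' -> annual_rate = 6.8
compound_interest({"principal": 1710.44, "annual_rate": 6.8, "years": 24})


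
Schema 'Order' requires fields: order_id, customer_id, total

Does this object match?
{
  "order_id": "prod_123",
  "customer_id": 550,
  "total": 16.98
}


Checking required fields... All present.
Valid - all required fields present


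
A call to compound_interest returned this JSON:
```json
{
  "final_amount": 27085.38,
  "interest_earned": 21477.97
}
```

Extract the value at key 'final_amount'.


27085.38


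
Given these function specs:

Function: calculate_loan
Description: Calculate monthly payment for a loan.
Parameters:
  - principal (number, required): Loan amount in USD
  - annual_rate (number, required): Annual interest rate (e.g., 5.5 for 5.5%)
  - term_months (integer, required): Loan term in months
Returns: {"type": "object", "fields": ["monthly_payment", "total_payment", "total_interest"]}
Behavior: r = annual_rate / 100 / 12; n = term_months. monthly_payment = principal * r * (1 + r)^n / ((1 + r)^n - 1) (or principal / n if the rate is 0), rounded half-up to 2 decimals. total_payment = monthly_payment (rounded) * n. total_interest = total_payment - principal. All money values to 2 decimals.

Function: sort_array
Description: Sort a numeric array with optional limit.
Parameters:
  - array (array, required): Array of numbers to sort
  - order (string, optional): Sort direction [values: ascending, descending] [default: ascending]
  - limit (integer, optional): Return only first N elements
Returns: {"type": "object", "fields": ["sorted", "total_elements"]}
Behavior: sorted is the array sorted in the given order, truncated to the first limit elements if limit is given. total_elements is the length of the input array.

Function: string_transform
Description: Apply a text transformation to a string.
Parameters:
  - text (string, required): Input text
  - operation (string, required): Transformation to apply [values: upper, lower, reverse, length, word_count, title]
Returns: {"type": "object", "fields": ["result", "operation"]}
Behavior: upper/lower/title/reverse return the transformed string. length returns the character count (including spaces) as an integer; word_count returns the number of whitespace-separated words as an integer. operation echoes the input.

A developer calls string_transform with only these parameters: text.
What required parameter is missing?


Required parameters: text, operation
Provided: text
Missing: operation
operation


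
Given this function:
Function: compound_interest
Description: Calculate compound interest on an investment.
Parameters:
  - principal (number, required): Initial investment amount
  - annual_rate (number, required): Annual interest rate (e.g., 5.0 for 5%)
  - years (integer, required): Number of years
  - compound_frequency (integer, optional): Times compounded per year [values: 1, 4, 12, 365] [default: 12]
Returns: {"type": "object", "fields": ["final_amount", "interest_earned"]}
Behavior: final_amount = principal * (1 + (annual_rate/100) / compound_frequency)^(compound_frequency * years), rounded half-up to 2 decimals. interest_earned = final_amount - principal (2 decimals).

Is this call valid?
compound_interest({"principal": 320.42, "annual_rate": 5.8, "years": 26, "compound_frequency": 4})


Checking all required parameters present and types match... All valid.
Valid


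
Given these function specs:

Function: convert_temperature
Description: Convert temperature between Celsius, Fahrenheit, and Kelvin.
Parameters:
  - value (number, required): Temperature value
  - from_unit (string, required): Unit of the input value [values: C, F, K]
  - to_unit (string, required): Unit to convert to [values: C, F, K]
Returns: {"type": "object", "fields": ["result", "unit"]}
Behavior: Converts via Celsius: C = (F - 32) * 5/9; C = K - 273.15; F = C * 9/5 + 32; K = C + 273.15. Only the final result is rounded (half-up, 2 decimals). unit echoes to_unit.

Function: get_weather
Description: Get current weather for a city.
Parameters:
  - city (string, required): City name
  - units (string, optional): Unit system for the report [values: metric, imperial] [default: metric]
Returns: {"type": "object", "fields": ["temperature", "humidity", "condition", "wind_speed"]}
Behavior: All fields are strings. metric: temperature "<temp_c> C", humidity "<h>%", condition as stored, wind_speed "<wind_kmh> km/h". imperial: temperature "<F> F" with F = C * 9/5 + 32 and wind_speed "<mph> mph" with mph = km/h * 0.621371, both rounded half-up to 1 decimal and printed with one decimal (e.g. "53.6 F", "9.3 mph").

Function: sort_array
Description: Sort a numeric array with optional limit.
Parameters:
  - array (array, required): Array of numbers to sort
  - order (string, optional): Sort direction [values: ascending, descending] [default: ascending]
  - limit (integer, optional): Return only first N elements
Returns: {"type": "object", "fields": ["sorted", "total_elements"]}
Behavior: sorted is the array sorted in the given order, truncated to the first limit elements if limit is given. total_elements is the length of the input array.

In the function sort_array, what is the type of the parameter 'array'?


The sort_array spec declares:
  - array (array, required): Array of numbers to sort
Type:
array


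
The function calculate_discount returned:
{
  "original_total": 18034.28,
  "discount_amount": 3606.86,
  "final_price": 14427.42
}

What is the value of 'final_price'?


14427.42


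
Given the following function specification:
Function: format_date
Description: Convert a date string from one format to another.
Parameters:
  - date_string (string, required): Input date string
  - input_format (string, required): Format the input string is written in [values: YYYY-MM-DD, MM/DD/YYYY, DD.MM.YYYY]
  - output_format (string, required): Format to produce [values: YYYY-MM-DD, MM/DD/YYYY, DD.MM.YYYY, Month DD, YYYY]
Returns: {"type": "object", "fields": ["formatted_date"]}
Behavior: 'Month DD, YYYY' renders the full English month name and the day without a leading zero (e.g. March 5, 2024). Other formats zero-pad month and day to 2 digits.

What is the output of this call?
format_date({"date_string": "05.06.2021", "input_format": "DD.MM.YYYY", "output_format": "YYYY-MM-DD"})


Parse '05.06.2021' as DD.MM.YYYY: year=2021, month=6, day=5
Render as YYYY-MM-DD: 2021-06-05
Output:
{"formatted_date": "2021-06-05"}


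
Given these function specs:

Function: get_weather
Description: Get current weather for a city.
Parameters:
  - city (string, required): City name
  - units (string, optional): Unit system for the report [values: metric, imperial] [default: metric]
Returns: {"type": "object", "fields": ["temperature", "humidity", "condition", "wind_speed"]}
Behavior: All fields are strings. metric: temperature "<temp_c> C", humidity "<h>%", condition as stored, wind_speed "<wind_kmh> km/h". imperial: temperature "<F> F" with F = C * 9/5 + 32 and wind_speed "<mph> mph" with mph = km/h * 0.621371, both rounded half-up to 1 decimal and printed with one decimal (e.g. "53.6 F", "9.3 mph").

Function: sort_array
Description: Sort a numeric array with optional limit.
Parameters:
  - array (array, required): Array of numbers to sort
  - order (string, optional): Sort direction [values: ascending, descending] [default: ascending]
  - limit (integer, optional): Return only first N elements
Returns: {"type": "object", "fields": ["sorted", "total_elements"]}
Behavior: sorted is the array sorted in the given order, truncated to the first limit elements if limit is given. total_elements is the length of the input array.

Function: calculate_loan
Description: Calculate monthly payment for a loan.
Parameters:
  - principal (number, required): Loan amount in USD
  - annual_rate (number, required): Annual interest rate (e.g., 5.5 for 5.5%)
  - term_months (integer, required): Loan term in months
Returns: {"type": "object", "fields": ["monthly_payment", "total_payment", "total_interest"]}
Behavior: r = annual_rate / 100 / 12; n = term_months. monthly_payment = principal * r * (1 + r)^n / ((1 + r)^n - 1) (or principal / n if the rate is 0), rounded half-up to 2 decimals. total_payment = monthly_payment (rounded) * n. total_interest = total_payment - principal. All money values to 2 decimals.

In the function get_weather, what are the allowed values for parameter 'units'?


The get_weather spec declares:
  - units (string, optional): Unit system for the report [values: metric, imperial] [default: metric]
Allowed values:
metric, imperial


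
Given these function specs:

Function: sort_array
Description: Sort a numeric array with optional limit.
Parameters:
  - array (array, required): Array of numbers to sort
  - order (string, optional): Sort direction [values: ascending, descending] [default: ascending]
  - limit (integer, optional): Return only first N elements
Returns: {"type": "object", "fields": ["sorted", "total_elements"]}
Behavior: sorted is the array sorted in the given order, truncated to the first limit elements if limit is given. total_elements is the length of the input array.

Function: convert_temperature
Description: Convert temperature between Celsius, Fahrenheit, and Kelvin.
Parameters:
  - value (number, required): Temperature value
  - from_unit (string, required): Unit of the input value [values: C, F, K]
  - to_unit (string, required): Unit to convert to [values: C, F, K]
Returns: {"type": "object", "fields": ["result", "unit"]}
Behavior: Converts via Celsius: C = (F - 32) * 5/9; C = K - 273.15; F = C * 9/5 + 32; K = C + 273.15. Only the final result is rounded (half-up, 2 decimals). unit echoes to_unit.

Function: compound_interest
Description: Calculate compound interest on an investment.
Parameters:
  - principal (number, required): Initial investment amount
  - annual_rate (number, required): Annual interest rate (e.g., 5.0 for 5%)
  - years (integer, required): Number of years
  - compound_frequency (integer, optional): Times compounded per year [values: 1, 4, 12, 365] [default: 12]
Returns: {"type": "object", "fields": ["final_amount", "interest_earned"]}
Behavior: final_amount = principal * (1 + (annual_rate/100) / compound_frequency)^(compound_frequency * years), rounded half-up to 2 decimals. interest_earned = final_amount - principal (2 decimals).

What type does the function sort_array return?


The sort_array spec declares Returns: {"type": "object", "fields": ["sorted", "total_elements"]}
Type:
object


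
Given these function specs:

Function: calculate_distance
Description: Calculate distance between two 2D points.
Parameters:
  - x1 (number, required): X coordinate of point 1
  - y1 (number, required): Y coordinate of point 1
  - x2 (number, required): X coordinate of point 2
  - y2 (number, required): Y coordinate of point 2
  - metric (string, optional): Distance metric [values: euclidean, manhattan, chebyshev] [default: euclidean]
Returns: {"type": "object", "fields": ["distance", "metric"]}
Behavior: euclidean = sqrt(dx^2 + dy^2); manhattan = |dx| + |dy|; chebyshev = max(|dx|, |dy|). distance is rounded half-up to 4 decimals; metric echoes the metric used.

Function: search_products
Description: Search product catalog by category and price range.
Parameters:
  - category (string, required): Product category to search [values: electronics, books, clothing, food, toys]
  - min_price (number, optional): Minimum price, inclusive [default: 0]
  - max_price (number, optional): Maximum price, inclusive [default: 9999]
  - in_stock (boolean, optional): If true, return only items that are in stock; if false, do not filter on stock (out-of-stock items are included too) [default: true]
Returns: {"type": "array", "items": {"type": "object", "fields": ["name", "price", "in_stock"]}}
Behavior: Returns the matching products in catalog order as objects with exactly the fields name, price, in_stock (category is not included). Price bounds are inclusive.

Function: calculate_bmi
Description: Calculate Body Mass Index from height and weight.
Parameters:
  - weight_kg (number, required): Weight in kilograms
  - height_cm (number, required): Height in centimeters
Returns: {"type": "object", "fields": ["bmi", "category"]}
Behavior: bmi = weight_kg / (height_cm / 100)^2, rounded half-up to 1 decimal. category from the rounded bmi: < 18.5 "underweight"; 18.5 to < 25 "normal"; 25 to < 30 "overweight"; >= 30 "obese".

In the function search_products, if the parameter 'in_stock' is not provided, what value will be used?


The search_products spec declares:
  - in_stock (boolean, optional): If true, return only items that are in stock; if false, do not filter on stock (out-of-stock items are included too) [default: true]
Default:
true


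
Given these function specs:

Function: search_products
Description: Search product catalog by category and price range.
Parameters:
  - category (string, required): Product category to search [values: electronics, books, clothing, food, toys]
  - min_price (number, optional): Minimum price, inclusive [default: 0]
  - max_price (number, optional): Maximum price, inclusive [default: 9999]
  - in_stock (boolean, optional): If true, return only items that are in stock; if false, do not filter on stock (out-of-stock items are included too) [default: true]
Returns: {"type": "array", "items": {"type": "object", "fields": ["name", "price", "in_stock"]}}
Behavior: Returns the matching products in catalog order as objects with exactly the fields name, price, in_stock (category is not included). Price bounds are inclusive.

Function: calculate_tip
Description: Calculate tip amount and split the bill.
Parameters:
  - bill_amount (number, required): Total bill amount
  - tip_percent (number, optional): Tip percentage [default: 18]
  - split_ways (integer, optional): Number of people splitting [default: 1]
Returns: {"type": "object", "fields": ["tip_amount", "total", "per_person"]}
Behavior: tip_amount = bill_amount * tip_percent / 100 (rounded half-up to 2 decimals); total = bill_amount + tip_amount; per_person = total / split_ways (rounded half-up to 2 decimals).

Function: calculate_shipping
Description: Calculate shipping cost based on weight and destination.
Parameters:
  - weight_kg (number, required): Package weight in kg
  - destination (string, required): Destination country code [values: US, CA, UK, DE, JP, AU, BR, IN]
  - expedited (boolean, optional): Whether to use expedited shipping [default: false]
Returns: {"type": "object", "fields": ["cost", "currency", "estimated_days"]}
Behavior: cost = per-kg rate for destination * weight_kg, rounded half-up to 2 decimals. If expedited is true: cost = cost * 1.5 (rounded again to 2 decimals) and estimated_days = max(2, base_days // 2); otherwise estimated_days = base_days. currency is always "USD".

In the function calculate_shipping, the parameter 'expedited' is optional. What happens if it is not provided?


The calculate_shipping spec declares:
  - expedited (boolean, optional): Whether to use expedited shipping [default: false]
It defaults to false


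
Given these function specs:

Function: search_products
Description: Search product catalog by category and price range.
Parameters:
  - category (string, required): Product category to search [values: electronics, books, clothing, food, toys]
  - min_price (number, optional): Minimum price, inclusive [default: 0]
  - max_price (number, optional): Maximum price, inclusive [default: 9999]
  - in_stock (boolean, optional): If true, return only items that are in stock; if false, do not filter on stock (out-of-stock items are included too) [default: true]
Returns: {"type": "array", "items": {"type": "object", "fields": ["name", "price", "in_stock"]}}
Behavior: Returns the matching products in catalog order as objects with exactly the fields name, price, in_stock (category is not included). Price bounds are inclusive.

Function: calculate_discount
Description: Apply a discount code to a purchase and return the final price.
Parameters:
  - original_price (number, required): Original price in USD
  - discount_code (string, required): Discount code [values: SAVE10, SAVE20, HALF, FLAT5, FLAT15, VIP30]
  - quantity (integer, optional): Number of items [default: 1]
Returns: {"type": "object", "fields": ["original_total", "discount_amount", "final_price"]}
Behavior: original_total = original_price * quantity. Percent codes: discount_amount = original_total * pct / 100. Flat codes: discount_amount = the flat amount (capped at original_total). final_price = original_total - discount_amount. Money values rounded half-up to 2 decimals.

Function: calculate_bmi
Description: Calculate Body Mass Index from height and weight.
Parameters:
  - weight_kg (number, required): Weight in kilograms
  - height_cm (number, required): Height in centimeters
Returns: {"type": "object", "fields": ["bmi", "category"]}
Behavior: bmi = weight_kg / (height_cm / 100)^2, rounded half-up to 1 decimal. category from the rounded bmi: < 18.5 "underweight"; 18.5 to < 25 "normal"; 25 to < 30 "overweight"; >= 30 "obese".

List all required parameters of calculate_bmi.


Parameters of calculate_bmi and their required/optional flag:
  weight_kg: required
  height_cm: required
height_cm, weight_kg


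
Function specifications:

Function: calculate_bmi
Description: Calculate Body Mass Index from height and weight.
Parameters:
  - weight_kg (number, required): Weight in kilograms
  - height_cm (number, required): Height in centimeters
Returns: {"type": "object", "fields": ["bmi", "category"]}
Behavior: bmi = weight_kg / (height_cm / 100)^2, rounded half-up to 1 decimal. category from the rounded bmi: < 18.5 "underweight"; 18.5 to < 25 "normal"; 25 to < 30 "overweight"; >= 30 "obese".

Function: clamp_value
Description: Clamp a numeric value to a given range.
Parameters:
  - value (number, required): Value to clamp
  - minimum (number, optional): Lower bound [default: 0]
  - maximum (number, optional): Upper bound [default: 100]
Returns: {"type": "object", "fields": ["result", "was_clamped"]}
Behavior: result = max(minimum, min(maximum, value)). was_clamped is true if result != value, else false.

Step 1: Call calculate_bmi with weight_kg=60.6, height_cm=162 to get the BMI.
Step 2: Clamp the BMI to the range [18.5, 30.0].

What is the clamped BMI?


Step 1: calculate_bmi(weight_kg=60.6, height_cm=162)
  height_m = 162 / 100 = 1.62
  bmi = 60.6 / 1.62^2 = 60.6 / 2.6244 = 23.090992 -> 23.1
  18.5 <= 23.1 < 25 -> normal
  -> bmi = 23.1
Step 2: clamp_value(value=23.1, minimum=18.5, maximum=30.0)
  result = max(18.5, min(30.0, 23.1)) = max(18.5, 23.1) = 23.1
  was_clamped = (23.1 != 23.1) = false
  -> result = 23.1
23.1


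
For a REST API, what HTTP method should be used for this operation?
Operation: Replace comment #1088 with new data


GET = read, POST = create, PUT = update/replace, DELETE = remove
This operation is an update/replace.
PUT


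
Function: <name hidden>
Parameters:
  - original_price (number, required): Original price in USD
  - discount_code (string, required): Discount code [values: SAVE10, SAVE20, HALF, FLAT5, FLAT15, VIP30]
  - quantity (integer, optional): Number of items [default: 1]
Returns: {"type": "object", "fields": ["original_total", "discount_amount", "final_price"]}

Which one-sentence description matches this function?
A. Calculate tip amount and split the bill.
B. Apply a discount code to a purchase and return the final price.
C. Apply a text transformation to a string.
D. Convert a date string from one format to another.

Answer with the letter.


Parameters original_price, discount_code, quantity and return ["original_total", "discount_amount", "final_price"] fit: Apply a discount code to a purchase and return the final price.
B


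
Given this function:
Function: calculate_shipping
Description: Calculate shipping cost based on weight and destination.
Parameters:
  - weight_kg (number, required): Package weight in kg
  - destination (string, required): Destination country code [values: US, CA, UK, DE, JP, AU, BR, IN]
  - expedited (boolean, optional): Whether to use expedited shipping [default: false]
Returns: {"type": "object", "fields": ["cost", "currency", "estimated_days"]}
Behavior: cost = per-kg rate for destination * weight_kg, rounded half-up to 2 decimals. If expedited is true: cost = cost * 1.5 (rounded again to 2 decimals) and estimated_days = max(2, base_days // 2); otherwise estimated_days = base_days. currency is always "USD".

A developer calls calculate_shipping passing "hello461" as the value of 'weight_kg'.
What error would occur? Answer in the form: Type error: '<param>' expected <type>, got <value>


Spec: 'weight_kg' is declared as number; "hello461" is a string.
Type error: 'weight_kg' expected number, got "hello461"


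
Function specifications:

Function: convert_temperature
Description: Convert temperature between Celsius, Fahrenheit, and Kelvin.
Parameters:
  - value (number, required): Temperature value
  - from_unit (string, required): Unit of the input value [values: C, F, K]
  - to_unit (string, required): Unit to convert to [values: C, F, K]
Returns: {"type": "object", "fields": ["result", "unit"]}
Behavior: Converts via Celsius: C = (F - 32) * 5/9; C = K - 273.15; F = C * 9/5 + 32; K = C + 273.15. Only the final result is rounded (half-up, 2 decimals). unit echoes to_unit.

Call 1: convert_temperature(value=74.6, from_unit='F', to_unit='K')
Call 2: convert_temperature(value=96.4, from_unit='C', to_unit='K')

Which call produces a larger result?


Call 1:
  To C: (74.6 - 32) * 5/9 = 23.666667
  To K: 23.666667 + 273.15 = 296.816667
  Round to 2 decimals: 296.82
  -> 296.82 K
Call 2:
  Input already in C: 96.4
  To K: 96.4 + 273.15 = 369.55
  Round to 2 decimals: 369.55
  -> 369.55 K
Call 2 (369.55 K)


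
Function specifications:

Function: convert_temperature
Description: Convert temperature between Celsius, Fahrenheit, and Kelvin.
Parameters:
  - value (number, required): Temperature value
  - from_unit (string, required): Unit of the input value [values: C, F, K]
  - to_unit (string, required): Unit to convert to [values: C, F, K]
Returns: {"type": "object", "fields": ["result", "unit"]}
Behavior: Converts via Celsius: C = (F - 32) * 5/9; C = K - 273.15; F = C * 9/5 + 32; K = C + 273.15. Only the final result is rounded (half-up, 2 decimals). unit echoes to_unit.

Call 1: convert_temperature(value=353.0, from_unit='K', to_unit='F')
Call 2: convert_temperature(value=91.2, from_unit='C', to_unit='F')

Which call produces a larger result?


Call 1:
  To C: 353 - 273.15 = 79.85
  To F: 79.85 * 9/5 + 32 = 175.73
  Round to 2 decimals: 175.73
  -> 175.73 F
Call 2:
  Input already in C: 91.2
  To F: 91.2 * 9/5 + 32 = 196.16
  Round to 2 decimals: 196.16
  -> 196.16 F
Call 2 (196.16 F)


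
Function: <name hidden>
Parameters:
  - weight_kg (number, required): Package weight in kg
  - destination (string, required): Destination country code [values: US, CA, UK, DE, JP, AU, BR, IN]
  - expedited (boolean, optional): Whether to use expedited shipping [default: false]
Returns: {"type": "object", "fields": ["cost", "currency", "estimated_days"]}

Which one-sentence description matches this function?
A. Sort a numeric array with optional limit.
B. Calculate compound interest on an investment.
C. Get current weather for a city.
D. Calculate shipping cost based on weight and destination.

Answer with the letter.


Parameters weight_kg, destination, expedited and return ["cost", "currency", "estimated_days"] fit: Calculate shipping cost based on weight and destination.
D


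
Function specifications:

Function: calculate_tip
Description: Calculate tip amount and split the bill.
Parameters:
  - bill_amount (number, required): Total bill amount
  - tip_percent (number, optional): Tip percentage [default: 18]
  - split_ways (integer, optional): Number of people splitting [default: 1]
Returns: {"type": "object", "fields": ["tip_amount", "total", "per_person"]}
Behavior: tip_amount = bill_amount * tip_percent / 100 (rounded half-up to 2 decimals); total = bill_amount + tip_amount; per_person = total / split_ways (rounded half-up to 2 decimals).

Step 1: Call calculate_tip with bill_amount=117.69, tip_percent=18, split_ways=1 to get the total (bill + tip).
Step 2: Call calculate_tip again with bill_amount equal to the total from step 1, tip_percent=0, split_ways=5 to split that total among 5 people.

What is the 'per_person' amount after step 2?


Step 1: calculate_tip(bill_amount=117.69, tip_percent=18, split_ways=1)
  tip_amount = 117.69 * 18/100 = 21.1842 -> 21.18
  total = 117.69 + 21.18 = 138.87
  per_person = 138.87 / 1 = 138.87 -> 138.87
  -> total = 138.87
Step 2: calculate_tip(bill_amount=138.87, tip_percent=0, split_ways=5)
  tip_amount = 138.87 * 0/100 = 0 -> 0.00
  total = 138.87 + 0.00 = 138.87
  per_person = 138.87 / 5 = 27.774 -> 27.77
  -> per_person = 27.77
$27.77


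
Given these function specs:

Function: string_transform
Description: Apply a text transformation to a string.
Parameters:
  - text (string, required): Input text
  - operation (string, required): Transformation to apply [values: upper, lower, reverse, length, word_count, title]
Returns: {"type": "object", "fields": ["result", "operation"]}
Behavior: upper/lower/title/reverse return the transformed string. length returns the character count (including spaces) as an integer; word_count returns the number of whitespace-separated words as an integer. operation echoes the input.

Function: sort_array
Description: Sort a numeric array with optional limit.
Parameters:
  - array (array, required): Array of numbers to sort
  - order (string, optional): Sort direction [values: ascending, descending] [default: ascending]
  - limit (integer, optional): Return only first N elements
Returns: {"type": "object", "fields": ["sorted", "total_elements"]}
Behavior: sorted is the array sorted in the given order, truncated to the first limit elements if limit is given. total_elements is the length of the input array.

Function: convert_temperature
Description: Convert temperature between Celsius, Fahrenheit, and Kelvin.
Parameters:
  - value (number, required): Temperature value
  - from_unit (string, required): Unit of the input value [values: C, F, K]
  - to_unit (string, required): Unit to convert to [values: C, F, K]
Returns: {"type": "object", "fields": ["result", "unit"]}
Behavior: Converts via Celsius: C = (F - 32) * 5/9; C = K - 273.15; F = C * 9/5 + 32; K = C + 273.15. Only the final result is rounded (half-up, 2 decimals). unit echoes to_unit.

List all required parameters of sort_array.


Parameters of sort_array and their required/optional flag:
  array: required
  order: optional
  limit: optional
array


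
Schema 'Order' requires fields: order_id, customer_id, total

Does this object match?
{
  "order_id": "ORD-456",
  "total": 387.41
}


Checking required fields...
Missing: customer_id
Invalid - missing required field 'customer_id'


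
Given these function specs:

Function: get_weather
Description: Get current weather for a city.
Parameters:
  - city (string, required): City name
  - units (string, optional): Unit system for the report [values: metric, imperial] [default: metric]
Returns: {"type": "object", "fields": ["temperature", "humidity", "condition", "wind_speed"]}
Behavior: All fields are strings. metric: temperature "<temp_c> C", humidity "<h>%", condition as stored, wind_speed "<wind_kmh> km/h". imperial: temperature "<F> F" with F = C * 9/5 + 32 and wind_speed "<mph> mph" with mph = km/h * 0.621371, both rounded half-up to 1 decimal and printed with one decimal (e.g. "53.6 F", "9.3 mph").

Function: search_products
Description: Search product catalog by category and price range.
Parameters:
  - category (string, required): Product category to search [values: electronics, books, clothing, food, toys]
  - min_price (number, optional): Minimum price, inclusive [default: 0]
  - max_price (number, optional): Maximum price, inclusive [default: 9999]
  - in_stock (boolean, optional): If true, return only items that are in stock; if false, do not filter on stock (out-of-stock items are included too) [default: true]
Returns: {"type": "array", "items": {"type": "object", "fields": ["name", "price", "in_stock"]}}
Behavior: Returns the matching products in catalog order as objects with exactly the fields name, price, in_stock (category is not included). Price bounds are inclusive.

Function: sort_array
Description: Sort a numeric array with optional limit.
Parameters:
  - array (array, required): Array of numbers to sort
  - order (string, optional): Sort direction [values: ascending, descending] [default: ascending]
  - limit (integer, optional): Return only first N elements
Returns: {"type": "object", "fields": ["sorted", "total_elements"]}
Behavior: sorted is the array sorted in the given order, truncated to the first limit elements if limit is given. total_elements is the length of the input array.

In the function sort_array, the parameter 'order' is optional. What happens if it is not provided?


The sort_array spec declares:
  - order (string, optional): Sort direction [values: ascending, descending] [default: ascending]
It defaults to ascending


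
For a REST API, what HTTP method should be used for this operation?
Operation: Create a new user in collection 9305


GET = read, POST = create, PUT = update/replace, DELETE = remove
This operation is a create.
POST


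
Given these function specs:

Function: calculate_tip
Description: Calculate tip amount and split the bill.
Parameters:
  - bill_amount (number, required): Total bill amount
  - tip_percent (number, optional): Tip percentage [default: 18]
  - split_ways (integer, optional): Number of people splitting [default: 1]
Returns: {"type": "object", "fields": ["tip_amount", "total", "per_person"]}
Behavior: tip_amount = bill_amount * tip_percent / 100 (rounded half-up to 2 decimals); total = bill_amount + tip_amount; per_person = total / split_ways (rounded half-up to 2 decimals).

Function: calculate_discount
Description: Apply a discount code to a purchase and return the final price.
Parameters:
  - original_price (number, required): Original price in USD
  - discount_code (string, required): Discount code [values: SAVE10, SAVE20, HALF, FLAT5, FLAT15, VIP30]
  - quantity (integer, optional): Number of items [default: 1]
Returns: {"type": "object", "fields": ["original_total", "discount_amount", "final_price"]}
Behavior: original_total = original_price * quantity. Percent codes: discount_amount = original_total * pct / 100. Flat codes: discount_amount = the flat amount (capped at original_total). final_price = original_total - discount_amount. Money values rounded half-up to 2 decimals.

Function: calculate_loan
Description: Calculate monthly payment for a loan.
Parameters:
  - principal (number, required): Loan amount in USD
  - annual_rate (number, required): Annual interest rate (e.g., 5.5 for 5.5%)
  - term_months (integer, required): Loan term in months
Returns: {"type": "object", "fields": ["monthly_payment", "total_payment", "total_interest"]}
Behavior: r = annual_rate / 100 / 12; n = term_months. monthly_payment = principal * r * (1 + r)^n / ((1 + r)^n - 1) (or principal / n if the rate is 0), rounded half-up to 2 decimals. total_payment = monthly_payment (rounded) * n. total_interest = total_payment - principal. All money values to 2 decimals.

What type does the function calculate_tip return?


The calculate_tip spec declares Returns: {"type": "object", "fields": ["tip_amount", "total", "per_person"]}
Type:
object
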